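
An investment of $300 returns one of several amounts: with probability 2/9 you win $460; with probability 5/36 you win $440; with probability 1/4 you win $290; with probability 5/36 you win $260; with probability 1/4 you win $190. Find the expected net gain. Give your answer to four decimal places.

19.4444

E[payout] = 460·2/9 + 440·5/36 + 290·1/4 + 260·5/36 + 190·1/4
 = 920/9 + 550/9 + 145/2 + 325/9 + 95/2
 = 2875/9
Net = 2875/9 - 300 = 175/9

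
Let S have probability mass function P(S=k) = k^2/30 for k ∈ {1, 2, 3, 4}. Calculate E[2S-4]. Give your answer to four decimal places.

E[2S-4] = Σ (2s-4)·P(S=s)
 = (-2)·1/30 + 0·2/15 + 2·3/10 + 4·8/15
 = (-1/15) + 0 + 3/5 + 32/15
 = 8/3

2.6667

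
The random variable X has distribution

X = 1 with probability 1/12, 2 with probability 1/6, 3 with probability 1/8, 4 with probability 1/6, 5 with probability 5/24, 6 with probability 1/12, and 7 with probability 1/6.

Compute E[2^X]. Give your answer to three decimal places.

E[2^X] = Σ 2^x·P(X=x)
 = 2·1/12 + 4·1/6 + 8·1/8 + 16·1/6 + 32·5/24 + 64·1/12 + 128·1/6
 = 1/6 + 2/3 + 1 + 8/3 + 20/3 + 16/3 + 64/3
 = 227/6

37.833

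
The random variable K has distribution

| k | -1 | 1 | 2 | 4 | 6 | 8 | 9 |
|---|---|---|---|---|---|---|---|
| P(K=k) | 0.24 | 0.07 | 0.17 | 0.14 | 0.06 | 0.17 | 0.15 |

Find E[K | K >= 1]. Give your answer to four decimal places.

5.3158

P(K >= 1) = 0.07 + 0.17 + 0.14 + 0.06 + 0.17 + 0.15 = 0.76.
E[K | K >= 1] = [1·0.07 + 2·0.17 + 4·0.14 + 6·0.06 + 8·0.17 + 9·0.15] / 0.76
 = 4.04 / 0.76
 = 101/19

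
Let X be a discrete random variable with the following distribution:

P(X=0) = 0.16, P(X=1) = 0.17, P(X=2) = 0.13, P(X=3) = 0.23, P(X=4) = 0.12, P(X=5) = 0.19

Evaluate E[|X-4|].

1.83

E[|X-4|] = Σ |x-4|·P(X=x)
 = 4·0.16 + 3·0.17 + 2·0.13 + 1·0.23 + 0·0.12 + 1·0.19
 = 0.64 + 0.51 + 0.26 + 0.23 + 0 + 0.19
 = 1.83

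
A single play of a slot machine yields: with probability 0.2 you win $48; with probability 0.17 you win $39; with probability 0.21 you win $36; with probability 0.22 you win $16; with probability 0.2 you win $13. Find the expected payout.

29.91

E[payout] = 48·0.2 + 39·0.17 + 36·0.21 + 16·0.22 + 13·0.2
 = 9.6 + 6.63 + 7.56 + 3.52 + 2.6
 = 29.91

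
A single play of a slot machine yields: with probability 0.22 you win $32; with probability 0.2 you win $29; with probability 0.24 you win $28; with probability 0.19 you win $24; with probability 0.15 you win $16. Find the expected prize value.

E[payout] = 32·0.22 + 29·0.2 + 28·0.24 + 24·0.19 + 16·0.15
 = 7.04 + 5.8 + 6.72 + 4.56 + 2.4
 = 26.52

26.52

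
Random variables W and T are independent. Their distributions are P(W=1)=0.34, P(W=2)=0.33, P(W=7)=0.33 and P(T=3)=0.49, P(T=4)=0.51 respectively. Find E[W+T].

6.82

E[W+T] = Σ_w Σ_t (w+t) · P(W=w)P(T=t)
 = 4·0.1666 + 5·0.1734 + 5·0.1617 + 6·0.1683 + 10·0.1617 + 11·0.1683
 = 0.6664 + 0.867 + 0.8085 + 1.0098 + 1.617 + 1.8513
 = 6.82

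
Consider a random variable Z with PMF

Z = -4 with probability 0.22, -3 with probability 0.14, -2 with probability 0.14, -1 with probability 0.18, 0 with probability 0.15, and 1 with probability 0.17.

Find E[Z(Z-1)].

7.28

E[Z(Z-1)] = Σ z(z-1)·P(Z=z)
 = 20·0.22 + 12·0.14 + 6·0.14 + 2·0.18 + 0·0.15 + 0·0.17
 = 4.4 + 1.68 + 0.84 + 0.36 + 0 + 0
 = 7.28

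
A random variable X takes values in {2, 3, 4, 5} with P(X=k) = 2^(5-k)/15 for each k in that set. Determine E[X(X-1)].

5.6

E[X(X-1)] = Σ x(x-1)·P(X=x)
 = 2·8/15 + 6·4/15 + 12·2/15 + 20·1/15
 = 16/15 + 8/5 + 8/5 + 4/3
 = 28/5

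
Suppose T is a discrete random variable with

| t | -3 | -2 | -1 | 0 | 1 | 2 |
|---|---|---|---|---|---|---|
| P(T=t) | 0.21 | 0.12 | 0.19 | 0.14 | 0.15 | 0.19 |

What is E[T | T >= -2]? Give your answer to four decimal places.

0.1266

P(T >= -2) = 0.12 + 0.19 + 0.14 + 0.15 + 0.19 = 0.79.
E[T | T >= -2] = [(-2)·0.12 + (-1)·0.19 + 0·0.14 + 1·0.15 + 2·0.19] / 0.79
 = 0.1 / 0.79
 = 10/79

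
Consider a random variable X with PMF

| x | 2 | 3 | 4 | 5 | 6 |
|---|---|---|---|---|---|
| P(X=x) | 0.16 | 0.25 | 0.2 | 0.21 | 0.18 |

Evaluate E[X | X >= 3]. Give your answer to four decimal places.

P(X >= 3) = 0.25 + 0.2 + 0.21 + 0.18 = 0.84.
E[X | X >= 3] = [3·0.25 + 4·0.2 + 5·0.21 + 6·0.18] / 0.84
 = 3.68 / 0.84
 = 92/21

4.3810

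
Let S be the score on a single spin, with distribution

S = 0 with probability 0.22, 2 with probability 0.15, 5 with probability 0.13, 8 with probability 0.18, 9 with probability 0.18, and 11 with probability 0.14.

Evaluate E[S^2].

E[S^2] = Σ s^2·P(S=s)
 = 0·0.22 + 4·0.15 + 25·0.13 + 64·0.18 + 81·0.18 + 121·0.14
 = 0 + 0.6 + 3.25 + 11.52 + 14.58 + 16.94
 = 46.89

46.89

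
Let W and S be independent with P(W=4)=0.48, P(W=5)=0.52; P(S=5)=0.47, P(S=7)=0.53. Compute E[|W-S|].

E[|W-S|] = Σ_w Σ_s |w-s| · P(W=w)P(S=s)
 = 1·0.2256 + 3·0.2544 + 0·0.2444 + 2·0.2756
 = 0.2256 + 0.7632 + 0 + 0.5512
 = 1.54

1.54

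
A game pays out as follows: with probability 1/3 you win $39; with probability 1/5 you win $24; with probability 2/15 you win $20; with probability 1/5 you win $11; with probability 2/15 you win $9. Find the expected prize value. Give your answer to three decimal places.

E[payout] = 39·1/3 + 24·1/5 + 20·2/15 + 11·1/5 + 9·2/15
 = 13 + 24/5 + 8/3 + 11/5 + 6/5
 = 358/15

23.867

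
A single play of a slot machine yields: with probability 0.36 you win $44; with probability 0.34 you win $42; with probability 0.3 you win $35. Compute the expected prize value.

E[payout] = 44·0.36 + 42·0.34 + 35·0.3
 = 15.84 + 14.28 + 10.5
 = 40.62

40.62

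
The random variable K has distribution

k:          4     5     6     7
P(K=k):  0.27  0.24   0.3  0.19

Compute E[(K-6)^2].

1.51

E[(K-6)^2] = Σ (k-6)^2·P(K=k)
 = 4·0.27 + 1·0.24 + 0·0.3 + 1·0.19
 = 1.08 + 0.24 + 0 + 0.19
 = 1.51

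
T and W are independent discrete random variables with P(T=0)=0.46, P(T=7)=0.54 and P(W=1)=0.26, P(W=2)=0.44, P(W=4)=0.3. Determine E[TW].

8.8452

E[TW] = Σ_t Σ_w tw · P(T=t)P(W=w)
 = 0·0.1196 + 0·0.2024 + 0·0.138 + 7·0.1404 + 14·0.2376 + 28·0.162
 = 0 + 0 + 0 + 0.9828 + 3.3264 + 4.536
 = 8.8452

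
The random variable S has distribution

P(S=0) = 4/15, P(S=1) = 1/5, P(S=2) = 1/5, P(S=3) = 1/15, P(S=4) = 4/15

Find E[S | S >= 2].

3.125

P(S >= 2) = 1/5 + 1/15 + 4/15 = 8/15.
E[S | S >= 2] = [2·1/5 + 3·1/15 + 4·4/15] / (8/15)
 = 5/3 / (8/15)
 = 25/8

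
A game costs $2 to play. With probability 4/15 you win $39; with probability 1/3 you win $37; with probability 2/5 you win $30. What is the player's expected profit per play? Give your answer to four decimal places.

E[payout] = 39·4/15 + 37·1/3 + 30·2/5
 = 52/5 + 37/3 + 12
 = 521/15
Net = 521/15 - 2 = 491/15

32.7333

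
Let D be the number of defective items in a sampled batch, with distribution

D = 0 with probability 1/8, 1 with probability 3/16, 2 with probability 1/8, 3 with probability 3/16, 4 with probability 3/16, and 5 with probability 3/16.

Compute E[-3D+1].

-7.0625

E[-3D+1] = Σ (-3d+1)·P(D=d)
 = 1·1/8 + (-2)·3/16 + (-5)·1/8 + (-8)·3/16 + (-11)·3/16 + (-14)·3/16
 = 1/8 + (-3/8) + (-5/8) + (-3/2) + (-33/16) + (-21/8)
 = -113/16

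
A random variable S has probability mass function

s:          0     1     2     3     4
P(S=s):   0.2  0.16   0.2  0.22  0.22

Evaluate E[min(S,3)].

E[min(S,3)] = Σ min(s,3)·P(S=s)
 = 0·0.2 + 1·0.16 + 2·0.2 + 3·0.22 + 3·0.22
 = 0 + 0.16 + 0.4 + 0.66 + 0.66
 = 1.88

1.88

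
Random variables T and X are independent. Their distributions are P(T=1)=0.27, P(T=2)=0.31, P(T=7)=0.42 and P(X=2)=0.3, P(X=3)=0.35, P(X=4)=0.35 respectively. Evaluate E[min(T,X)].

E[min(T,X)] = Σ_t Σ_x min(t,x) · P(T=t)P(X=x)
 = 1·0.081 + 1·0.0945 + 1·0.0945 + 2·0.093 + 2·0.1085 + 2·0.1085 + 2·0.126 + 3·0.147 + 4·0.147
 = 0.081 + 0.0945 + 0.0945 + 0.186 + 0.217 + 0.217 + 0.252 + 0.441 + 0.588
 = 2.171

2.171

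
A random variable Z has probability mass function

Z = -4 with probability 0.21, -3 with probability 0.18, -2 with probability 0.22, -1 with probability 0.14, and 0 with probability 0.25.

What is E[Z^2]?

6

E[Z^2] = Σ z^2·P(Z=z)
 = 16·0.21 + 9·0.18 + 4·0.22 + 1·0.14 + 0·0.25
 = 3.36 + 1.62 + 0.88 + 0.14 + 0
 = 6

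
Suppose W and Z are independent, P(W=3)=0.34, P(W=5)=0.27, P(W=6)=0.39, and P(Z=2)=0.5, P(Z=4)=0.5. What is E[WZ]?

14.13

E[WZ] = Σ_w Σ_z wz · P(W=w)P(Z=z)
 = 6·0.17 + 12·0.17 + 10·0.135 + 20·0.135 + 12·0.195 + 24·0.195
 = 1.02 + 2.04 + 1.35 + 2.7 + 2.34 + 4.68
 = 14.13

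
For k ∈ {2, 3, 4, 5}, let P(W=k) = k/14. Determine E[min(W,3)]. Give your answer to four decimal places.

E[min(W,3)] = Σ min(w,3)·P(W=w)
 = 2·1/7 + 3·3/14 + 3·2/7 + 3·5/14
 = 2/7 + 9/14 + 6/7 + 15/14
 = 20/7

2.8571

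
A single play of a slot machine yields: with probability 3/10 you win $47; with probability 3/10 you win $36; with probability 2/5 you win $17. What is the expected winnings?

31.7

E[payout] = 47·3/10 + 36·3/10 + 17·2/5
 = 141/10 + 54/5 + 34/5
 = 317/10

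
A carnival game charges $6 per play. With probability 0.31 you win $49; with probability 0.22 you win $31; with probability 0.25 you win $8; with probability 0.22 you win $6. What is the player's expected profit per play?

E[payout] = 49·0.31 + 31·0.22 + 8·0.25 + 6·0.22
 = 15.19 + 6.82 + 2 + 1.32
 = 25.33
Net = 25.33 - 6 = 19.33

19.33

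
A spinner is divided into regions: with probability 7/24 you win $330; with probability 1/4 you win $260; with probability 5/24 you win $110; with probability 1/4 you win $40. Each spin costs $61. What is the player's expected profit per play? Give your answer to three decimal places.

E[payout] = 330·7/24 + 260·1/4 + 110·5/24 + 40·1/4
 = 385/4 + 65 + 275/12 + 10
 = 1165/6
Net = 1165/6 - 61 = 799/6

133.167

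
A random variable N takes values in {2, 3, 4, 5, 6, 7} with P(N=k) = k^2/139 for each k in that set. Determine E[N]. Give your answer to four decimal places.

E[N] = Σ n·P(N=n)
 = 2·4/139 + 3·9/139 + 4·16/139 + 5·25/139 + 6·36/139 + 7·49/139
 = 8/139 + 27/139 + 64/139 + 125/139 + 216/139 + 343/139
 = 783/139

5.6331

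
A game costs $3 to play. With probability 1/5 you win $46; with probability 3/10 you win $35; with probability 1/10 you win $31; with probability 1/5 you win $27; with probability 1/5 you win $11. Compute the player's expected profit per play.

27.4

E[payout] = 46·1/5 + 35·3/10 + 31·1/10 + 27·1/5 + 11·1/5
 = 46/5 + 21/2 + 31/10 + 27/5 + 11/5
 = 152/5
Net = 152/5 - 3 = 137/5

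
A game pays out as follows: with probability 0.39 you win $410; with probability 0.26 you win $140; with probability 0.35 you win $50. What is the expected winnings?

213.8

E[payout] = 410·0.39 + 140·0.26 + 50·0.35
 = 159.9 + 36.4 + 17.5
 = 213.8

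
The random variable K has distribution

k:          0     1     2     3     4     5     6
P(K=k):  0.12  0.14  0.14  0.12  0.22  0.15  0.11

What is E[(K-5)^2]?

E[(K-5)^2] = Σ (k-5)^2·P(K=k)
 = 25·0.12 + 16·0.14 + 9·0.14 + 4·0.12 + 1·0.22 + 0·0.15 + 1·0.11
 = 3 + 2.24 + 1.26 + 0.48 + 0.22 + 0 + 0.11
 = 7.31

7.31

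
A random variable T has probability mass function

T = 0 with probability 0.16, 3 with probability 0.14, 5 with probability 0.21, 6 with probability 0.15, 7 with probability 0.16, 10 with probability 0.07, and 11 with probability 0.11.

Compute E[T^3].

333.72

E[T^3] = Σ t^3·P(T=t)
 = 0·0.16 + 27·0.14 + 125·0.21 + 216·0.15 + 343·0.16 + 1000·0.07 + 1331·0.11
 = 0 + 3.78 + 26.25 + 32.4 + 54.88 + 70 + 146.41
 = 333.72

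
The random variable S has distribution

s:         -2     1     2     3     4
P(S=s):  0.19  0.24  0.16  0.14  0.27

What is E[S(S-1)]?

E[S(S-1)] = Σ s(s-1)·P(S=s)
 = 6·0.19 + 0·0.24 + 2·0.16 + 6·0.14 + 12·0.27
 = 1.14 + 0 + 0.32 + 0.84 + 3.24
 = 5.54

5.54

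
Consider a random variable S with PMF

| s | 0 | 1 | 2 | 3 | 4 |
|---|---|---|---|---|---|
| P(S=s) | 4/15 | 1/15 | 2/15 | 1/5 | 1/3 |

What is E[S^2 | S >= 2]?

11.5

P(S >= 2) = 2/15 + 1/5 + 1/3 = 2/3.
E[S^2 | S >= 2] = [4·2/15 + 9·1/5 + 16·1/3] / (2/3)
 = 23/3 / (2/3)
 = 23/2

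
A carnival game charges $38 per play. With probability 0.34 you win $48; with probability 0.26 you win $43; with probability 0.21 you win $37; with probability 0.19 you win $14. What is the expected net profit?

E[payout] = 48·0.34 + 43·0.26 + 37·0.21 + 14·0.19
 = 16.32 + 11.18 + 7.77 + 2.66
 = 37.93
Net = 37.93 - 38 = -0.07

-0.07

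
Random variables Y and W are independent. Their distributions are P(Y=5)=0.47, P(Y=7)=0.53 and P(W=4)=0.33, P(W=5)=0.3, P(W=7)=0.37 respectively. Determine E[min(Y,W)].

E[min(Y,W)] = Σ_y Σ_w min(y,w) · P(Y=y)P(W=w)
 = 4·0.1551 + 5·0.141 + 5·0.1739 + 4·0.1749 + 5·0.159 + 7·0.1961
 = 0.6204 + 0.705 + 0.8695 + 0.6996 + 0.795 + 1.3727
 = 5.0622

5.0622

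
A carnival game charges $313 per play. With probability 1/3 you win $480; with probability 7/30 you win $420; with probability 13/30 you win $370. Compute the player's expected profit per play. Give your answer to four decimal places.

105.3333

E[payout] = 480·1/3 + 420·7/30 + 370·13/30
 = 160 + 98 + 481/3
 = 1255/3
Net = 1255/3 - 313 = 316/3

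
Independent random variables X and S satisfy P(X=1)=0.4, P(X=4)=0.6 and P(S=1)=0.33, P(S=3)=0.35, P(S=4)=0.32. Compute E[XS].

7.448

E[XS] = Σ_x Σ_s xs · P(X=x)P(S=s)
 = 1·0.132 + 3·0.14 + 4·0.128 + 4·0.198 + 12·0.21 + 16·0.192
 = 0.132 + 0.42 + 0.512 + 0.792 + 2.52 + 3.072
 = 7.448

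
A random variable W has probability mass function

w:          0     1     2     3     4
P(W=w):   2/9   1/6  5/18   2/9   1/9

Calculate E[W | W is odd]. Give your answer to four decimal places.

P(W is odd) = 1/6 + 2/9 = 7/18.
E[W | W is odd] = [1·1/6 + 3·2/9] / (7/18)
 = 5/6 / (7/18)
 = 15/7

2.1429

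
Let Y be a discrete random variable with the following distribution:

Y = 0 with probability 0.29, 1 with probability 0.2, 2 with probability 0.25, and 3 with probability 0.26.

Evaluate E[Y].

1.48

E[Y] = Σ y·P(Y=y)
 = 0·0.29 + 1·0.2 + 2·0.25 + 3·0.26
 = 0 + 0.2 + 0.5 + 0.78
 = 1.48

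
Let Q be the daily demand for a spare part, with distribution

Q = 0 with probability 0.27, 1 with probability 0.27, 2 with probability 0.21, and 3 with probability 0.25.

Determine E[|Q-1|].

E[|Q-1|] = Σ |q-1|·P(Q=q)
 = 1·0.27 + 0·0.27 + 1·0.21 + 2·0.25
 = 0.27 + 0 + 0.21 + 0.5
 = 0.98

0.98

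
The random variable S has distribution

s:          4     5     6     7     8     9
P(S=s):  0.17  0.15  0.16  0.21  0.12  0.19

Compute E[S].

E[S] = Σ s·P(S=s)
 = 4·0.17 + 5·0.15 + 6·0.16 + 7·0.21 + 8·0.12 + 9·0.19
 = 0.68 + 0.75 + 0.96 + 1.47 + 0.96 + 1.71
 = 6.53

6.53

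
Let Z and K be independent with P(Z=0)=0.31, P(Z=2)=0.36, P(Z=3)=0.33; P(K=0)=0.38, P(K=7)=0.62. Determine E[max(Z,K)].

4.9898

E[max(Z,K)] = Σ_z Σ_k max(z,k) · P(Z=z)P(K=k)
 = 0·0.1178 + 7·0.1922 + 2·0.1368 + 7·0.2232 + 3·0.1254 + 7·0.2046
 = 0 + 1.3454 + 0.2736 + 1.5624 + 0.3762 + 1.4322
 = 4.9898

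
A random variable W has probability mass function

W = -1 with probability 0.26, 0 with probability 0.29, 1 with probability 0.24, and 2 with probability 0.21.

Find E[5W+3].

E[5W+3] = Σ (5w+3)·P(W=w)
 = (-2)·0.26 + 3·0.29 + 8·0.24 + 13·0.21
 = (-0.52) + 0.87 + 1.92 + 2.73
 = 5

5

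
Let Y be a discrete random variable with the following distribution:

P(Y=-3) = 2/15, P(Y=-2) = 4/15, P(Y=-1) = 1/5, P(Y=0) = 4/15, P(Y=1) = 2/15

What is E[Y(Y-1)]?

3.6

E[Y(Y-1)] = Σ y(y-1)·P(Y=y)
 = 12·2/15 + 6·4/15 + 2·1/5 + 0·4/15 + 0·2/15
 = 8/5 + 8/5 + 2/5 + 0 + 0
 = 18/5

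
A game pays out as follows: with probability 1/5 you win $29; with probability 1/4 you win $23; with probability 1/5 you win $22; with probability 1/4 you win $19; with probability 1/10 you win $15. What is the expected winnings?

E[payout] = 29·1/5 + 23·1/4 + 22·1/5 + 19·1/4 + 15·1/10
 = 29/5 + 23/4 + 22/5 + 19/4 + 3/2
 = 111/5

22.2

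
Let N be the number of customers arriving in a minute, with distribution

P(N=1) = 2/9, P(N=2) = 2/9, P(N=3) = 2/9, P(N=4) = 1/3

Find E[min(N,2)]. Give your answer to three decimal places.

1.778

E[min(N,2)] = Σ min(n,2)·P(N=n)
 = 1·2/9 + 2·2/9 + 2·2/9 + 2·1/3
 = 2/9 + 4/9 + 4/9 + 2/3
 = 16/9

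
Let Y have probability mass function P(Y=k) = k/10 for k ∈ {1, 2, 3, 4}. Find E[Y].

E[Y] = Σ y·P(Y=y)
 = 1·1/10 + 2·1/5 + 3·3/10 + 4·2/5
 = 1/10 + 2/5 + 9/10 + 8/5
 = 3

3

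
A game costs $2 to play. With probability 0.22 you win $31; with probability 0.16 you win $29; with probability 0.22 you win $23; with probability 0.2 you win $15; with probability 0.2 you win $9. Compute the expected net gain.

E[payout] = 31·0.22 + 29·0.16 + 23·0.22 + 15·0.2 + 9·0.2
 = 6.82 + 4.64 + 5.06 + 3 + 1.8
 = 21.32
Net = 21.32 - 2 = 19.32

19.32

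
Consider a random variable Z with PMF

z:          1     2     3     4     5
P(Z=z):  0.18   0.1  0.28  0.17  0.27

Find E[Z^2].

12.57

E[Z^2] = Σ z^2·P(Z=z)
 = 1·0.18 + 4·0.1 + 9·0.28 + 16·0.17 + 25·0.27
 = 0.18 + 0.4 + 2.52 + 2.72 + 6.75
 = 12.57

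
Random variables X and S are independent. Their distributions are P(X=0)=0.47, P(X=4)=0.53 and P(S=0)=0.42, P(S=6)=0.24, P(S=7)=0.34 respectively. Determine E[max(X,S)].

4.7104

E[max(X,S)] = Σ_x Σ_s max(x,s) · P(X=x)P(S=s)
 = 0·0.1974 + 6·0.1128 + 7·0.1598 + 4·0.2226 + 6·0.1272 + 7·0.1802
 = 0 + 0.6768 + 1.1186 + 0.8904 + 0.7632 + 1.2614
 = 4.7104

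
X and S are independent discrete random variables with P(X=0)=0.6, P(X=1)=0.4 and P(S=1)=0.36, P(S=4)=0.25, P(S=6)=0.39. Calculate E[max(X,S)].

E[max(X,S)] = Σ_x Σ_s max(x,s) · P(X=x)P(S=s)
 = 1·0.216 + 4·0.15 + 6·0.234 + 1·0.144 + 4·0.1 + 6·0.156
 = 0.216 + 0.6 + 1.404 + 0.144 + 0.4 + 0.936
 = 3.7

3.7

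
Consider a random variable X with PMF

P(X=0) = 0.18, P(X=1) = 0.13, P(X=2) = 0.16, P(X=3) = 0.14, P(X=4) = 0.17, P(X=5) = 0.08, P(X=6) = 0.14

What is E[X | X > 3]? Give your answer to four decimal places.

4.9231

P(X > 3) = 0.17 + 0.08 + 0.14 = 0.39.
E[X | X > 3] = [4·0.17 + 5·0.08 + 6·0.14] / 0.39
 = 1.92 / 0.39
 = 64/13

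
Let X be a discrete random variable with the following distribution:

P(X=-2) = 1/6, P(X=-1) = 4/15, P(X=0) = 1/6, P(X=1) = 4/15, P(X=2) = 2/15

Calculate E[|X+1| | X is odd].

P(X is odd) = 4/15 + 4/15 = 8/15.
E[|X+1| | X is odd] = [0·4/15 + 2·4/15] / (8/15)
 = 8/15 / (8/15)
 = 1

1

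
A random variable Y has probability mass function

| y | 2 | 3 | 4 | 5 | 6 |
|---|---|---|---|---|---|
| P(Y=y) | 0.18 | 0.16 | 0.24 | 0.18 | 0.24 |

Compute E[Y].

4.14

E[Y] = Σ y·P(Y=y)
 = 2·0.18 + 3·0.16 + 4·0.24 + 5·0.18 + 6·0.24
 = 0.36 + 0.48 + 0.96 + 0.9 + 1.44
 = 4.14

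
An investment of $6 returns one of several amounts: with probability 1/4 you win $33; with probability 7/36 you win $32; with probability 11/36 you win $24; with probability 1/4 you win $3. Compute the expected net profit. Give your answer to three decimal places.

E[payout] = 33·1/4 + 32·7/36 + 24·11/36 + 3·1/4
 = 33/4 + 56/9 + 22/3 + 3/4
 = 203/9
Net = 203/9 - 6 = 149/9

16.556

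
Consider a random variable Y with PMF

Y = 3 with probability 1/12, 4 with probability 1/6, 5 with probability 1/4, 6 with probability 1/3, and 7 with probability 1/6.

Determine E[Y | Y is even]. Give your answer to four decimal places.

5.3333

P(Y is even) = 1/6 + 1/3 = 1/2.
E[Y | Y is even] = [4·1/6 + 6·1/3] / (1/2)
 = 8/3 / (1/2)
 = 16/3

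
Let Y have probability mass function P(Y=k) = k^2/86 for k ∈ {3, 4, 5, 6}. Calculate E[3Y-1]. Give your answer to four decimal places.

E[3Y-1] = Σ (3y-1)·P(Y=y)
 = 8·9/86 + 11·8/43 + 14·25/86 + 17·18/43
 = 36/43 + 88/43 + 175/43 + 306/43
 = 605/43

14.0698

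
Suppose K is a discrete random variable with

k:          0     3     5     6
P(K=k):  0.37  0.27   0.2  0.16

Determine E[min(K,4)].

E[min(K,4)] = Σ min(k,4)·P(K=k)
 = 0·0.37 + 3·0.27 + 4·0.2 + 4·0.16
 = 0 + 0.81 + 0.8 + 0.64
 = 2.25

2.25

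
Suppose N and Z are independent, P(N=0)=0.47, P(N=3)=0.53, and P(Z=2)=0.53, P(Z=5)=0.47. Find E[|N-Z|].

E[|N-Z|] = Σ_n Σ_z |n-z| · P(N=n)P(Z=z)
 = 2·0.2491 + 5·0.2209 + 1·0.2809 + 2·0.2491
 = 0.4982 + 1.1045 + 0.2809 + 0.4982
 = 2.3818

2.3818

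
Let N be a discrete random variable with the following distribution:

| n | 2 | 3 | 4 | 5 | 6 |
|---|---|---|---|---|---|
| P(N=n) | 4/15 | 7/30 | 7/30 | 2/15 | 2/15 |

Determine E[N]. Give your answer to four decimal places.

3.6333

E[N] = Σ n·P(N=n)
 = 2·4/15 + 3·7/30 + 4·7/30 + 5·2/15 + 6·2/15
 = 8/15 + 7/10 + 14/15 + 2/3 + 4/5
 = 109/30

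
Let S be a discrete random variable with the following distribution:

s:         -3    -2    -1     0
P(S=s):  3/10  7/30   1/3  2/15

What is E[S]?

-1.7

E[S] = Σ s·P(S=s)
 = (-3)·3/10 + (-2)·7/30 + (-1)·1/3 + 0·2/15
 = (-9/10) + (-7/15) + (-1/3) + 0
 = -17/10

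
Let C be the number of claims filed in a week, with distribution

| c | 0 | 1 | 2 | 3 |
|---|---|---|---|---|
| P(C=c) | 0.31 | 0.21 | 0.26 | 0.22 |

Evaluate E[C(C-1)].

E[C(C-1)] = Σ c(c-1)·P(C=c)
 = 0·0.31 + 0·0.21 + 2·0.26 + 6·0.22
 = 0 + 0 + 0.52 + 1.32
 = 1.84

1.84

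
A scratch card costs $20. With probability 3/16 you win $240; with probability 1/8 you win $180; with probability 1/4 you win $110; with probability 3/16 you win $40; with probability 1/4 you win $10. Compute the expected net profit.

E[payout] = 240·3/16 + 180·1/8 + 110·1/4 + 40·3/16 + 10·1/4
 = 45 + 45/2 + 55/2 + 15/2 + 5/2
 = 105
Net = 105 - 20 = 85

85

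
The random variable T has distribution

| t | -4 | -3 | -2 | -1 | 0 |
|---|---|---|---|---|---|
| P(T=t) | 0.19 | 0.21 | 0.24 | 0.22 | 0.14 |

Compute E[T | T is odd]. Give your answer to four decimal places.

-1.9767

P(T is odd) = 0.21 + 0.22 = 0.43.
E[T | T is odd] = [(-3)·0.21 + (-1)·0.22] / 0.43
 = -0.85 / 0.43
 = -85/43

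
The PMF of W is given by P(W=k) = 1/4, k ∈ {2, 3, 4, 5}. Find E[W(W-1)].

10

E[W(W-1)] = Σ w(w-1)·P(W=w)
 = 2·1/4 + 6·1/4 + 12·1/4 + 20·1/4
 = 1/2 + 3/2 + 3 + 5
 = 10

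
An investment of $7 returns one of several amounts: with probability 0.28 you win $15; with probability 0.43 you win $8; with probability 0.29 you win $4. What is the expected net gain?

E[payout] = 15·0.28 + 8·0.43 + 4·0.29
 = 4.2 + 3.44 + 1.16
 = 8.8
Net = 8.8 - 7 = 1.8

1.8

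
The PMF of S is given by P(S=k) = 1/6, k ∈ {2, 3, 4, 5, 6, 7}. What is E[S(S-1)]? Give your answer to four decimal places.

E[S(S-1)] = Σ s(s-1)·P(S=s)
 = 2·1/6 + 6·1/6 + 12·1/6 + 20·1/6 + 30·1/6 + 42·1/6
 = 1/3 + 1 + 2 + 10/3 + 5 + 7
 = 56/3

18.6667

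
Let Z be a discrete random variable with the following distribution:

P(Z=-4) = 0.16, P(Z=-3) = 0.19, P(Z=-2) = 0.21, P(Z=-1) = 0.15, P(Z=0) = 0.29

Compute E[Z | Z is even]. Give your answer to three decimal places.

-1.606

P(Z is even) = 0.16 + 0.21 + 0.29 = 0.66.
E[Z | Z is even] = [(-4)·0.16 + (-2)·0.21 + 0·0.29] / 0.66
 = -1.06 / 0.66
 = -53/33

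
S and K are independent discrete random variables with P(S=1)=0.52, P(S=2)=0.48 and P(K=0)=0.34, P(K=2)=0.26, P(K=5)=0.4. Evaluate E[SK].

3.7296

E[SK] = Σ_s Σ_k sk · P(S=s)P(K=k)
 = 0·0.1768 + 2·0.1352 + 5·0.208 + 0·0.1632 + 4·0.1248 + 10·0.192
 = 0 + 0.2704 + 1.04 + 0 + 0.4992 + 1.92
 = 3.7296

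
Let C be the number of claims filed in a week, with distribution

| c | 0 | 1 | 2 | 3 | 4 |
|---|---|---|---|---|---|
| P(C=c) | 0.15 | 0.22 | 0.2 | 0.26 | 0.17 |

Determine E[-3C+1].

-5.24

E[-3C+1] = Σ (-3c+1)·P(C=c)
 = 1·0.15 + (-2)·0.22 + (-5)·0.2 + (-8)·0.26 + (-11)·0.17
 = 0.15 + (-0.44) + (-1) + (-2.08) + (-1.87)
 = -5.24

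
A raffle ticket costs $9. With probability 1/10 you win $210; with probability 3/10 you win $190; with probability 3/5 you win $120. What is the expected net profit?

141

E[payout] = 210·1/10 + 190·3/10 + 120·3/5
 = 21 + 57 + 72
 = 150
Net = 150 - 9 = 141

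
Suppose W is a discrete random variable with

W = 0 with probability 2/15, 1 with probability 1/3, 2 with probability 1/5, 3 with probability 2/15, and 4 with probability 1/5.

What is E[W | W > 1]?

P(W > 1) = 1/5 + 2/15 + 1/5 = 8/15.
E[W | W > 1] = [2·1/5 + 3·2/15 + 4·1/5] / (8/15)
 = 8/5 / (8/15)
 = 3

3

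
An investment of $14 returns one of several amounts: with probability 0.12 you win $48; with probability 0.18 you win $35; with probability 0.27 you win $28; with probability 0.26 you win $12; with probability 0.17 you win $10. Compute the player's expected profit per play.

10.44

E[payout] = 48·0.12 + 35·0.18 + 28·0.27 + 12·0.26 + 10·0.17
 = 5.76 + 6.3 + 7.56 + 3.12 + 1.7
 = 24.44
Net = 24.44 - 14 = 10.44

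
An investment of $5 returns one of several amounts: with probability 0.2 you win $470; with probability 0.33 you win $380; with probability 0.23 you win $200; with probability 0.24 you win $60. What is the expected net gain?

E[payout] = 470·0.2 + 380·0.33 + 200·0.23 + 60·0.24
 = 94 + 125.4 + 46 + 14.4
 = 279.8
Net = 279.8 - 5 = 274.8

274.8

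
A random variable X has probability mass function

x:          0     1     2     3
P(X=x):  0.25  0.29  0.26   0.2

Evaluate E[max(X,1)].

E[max(X,1)] = Σ max(x,1)·P(X=x)
 = 1·0.25 + 1·0.29 + 2·0.26 + 3·0.2
 = 0.25 + 0.29 + 0.52 + 0.6
 = 1.66

1.66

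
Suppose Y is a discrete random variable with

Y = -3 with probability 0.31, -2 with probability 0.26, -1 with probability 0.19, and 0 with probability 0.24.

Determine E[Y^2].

E[Y^2] = Σ y^2·P(Y=y)
 = 9·0.31 + 4·0.26 + 1·0.19 + 0·0.24
 = 2.79 + 1.04 + 0.19 + 0
 = 4.02

4.02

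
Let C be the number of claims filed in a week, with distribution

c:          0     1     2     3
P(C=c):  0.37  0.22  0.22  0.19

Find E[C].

1.23

E[C] = Σ c·P(C=c)
 = 0·0.37 + 1·0.22 + 2·0.22 + 3·0.19
 = 0 + 0.22 + 0.44 + 0.57
 = 1.23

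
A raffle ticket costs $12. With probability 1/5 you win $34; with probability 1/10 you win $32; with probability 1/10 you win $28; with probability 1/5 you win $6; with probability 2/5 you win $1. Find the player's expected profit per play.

2.4

E[payout] = 34·1/5 + 32·1/10 + 28·1/10 + 6·1/5 + 1·2/5
 = 34/5 + 16/5 + 14/5 + 6/5 + 2/5
 = 72/5
Net = 72/5 - 12 = 12/5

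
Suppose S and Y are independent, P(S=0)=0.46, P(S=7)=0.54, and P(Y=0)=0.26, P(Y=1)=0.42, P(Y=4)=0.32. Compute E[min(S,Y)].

0.918

E[min(S,Y)] = Σ_s Σ_y min(s,y) · P(S=s)P(Y=y)
 = 0·0.1196 + 0·0.1932 + 0·0.1472 + 0·0.1404 + 1·0.2268 + 4·0.1728
 = 0 + 0 + 0 + 0 + 0.2268 + 0.6912
 = 0.918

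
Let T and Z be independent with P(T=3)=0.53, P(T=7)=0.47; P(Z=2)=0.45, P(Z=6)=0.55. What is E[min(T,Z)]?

3.3255

E[min(T,Z)] = Σ_t Σ_z min(t,z) · P(T=t)P(Z=z)
 = 2·0.2385 + 3·0.2915 + 2·0.2115 + 6·0.2585
 = 0.477 + 0.8745 + 0.423 + 1.551
 = 3.3255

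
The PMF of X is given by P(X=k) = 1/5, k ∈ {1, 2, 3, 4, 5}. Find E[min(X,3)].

2.4

E[min(X,3)] = Σ min(x,3)·P(X=x)
 = 1·1/5 + 2·1/5 + 3·1/5 + 3·1/5 + 3·1/5
 = 1/5 + 2/5 + 3/5 + 3/5 + 3/5
 = 12/5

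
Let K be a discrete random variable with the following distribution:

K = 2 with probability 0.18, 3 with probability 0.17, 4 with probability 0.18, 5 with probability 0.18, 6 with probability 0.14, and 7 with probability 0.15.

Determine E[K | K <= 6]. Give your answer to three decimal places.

3.918

P(K <= 6) = 0.18 + 0.17 + 0.18 + 0.18 + 0.14 = 0.85.
E[K | K <= 6] = [2·0.18 + 3·0.17 + 4·0.18 + 5·0.18 + 6·0.14] / 0.85
 = 3.33 / 0.85
 = 333/85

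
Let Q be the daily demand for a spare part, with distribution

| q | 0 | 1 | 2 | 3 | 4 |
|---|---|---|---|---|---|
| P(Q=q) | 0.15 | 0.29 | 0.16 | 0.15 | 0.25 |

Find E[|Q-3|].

E[|Q-3|] = Σ |q-3|·P(Q=q)
 = 3·0.15 + 2·0.29 + 1·0.16 + 0·0.15 + 1·0.25
 = 0.45 + 0.58 + 0.16 + 0 + 0.25
 = 1.44

1.44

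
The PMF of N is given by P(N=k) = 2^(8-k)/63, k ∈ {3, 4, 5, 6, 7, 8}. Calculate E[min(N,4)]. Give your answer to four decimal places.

3.4921

E[min(N,4)] = Σ min(n,4)·P(N=n)
 = 3·32/63 + 4·16/63 + 4·8/63 + 4·4/63 + 4·2/63 + 4·1/63
 = 32/21 + 64/63 + 32/63 + 16/63 + 8/63 + 4/63
 = 220/63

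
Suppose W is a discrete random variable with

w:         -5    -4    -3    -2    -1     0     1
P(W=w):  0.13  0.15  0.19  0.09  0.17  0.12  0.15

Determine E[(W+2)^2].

3.96

E[(W+2)^2] = Σ (w+2)^2·P(W=w)
 = 9·0.13 + 4·0.15 + 1·0.19 + 0·0.09 + 1·0.17 + 4·0.12 + 9·0.15
 = 1.17 + 0.6 + 0.19 + 0 + 0.17 + 0.48 + 1.35
 = 3.96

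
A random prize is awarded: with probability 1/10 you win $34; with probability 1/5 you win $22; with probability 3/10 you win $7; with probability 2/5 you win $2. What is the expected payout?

E[payout] = 34·1/10 + 22·1/5 + 7·3/10 + 2·2/5
 = 17/5 + 22/5 + 21/10 + 4/5
 = 107/10

10.7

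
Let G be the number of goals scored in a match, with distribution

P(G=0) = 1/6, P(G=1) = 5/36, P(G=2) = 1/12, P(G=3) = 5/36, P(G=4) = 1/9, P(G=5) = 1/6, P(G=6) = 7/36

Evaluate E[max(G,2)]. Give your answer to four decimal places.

E[max(G,2)] = Σ max(g,2)·P(G=g)
 = 2·1/6 + 2·5/36 + 2·1/12 + 3·5/36 + 4·1/9 + 5·1/6 + 6·7/36
 = 1/3 + 5/18 + 1/6 + 5/12 + 4/9 + 5/6 + 7/6
 = 131/36

3.6389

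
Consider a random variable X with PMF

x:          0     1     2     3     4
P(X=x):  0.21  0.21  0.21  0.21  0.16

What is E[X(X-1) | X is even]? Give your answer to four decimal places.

4.0345

P(X is even) = 0.21 + 0.21 + 0.16 = 0.58.
E[X(X-1) | X is even] = [0·0.21 + 2·0.21 + 12·0.16] / 0.58
 = 2.34 / 0.58
 = 117/29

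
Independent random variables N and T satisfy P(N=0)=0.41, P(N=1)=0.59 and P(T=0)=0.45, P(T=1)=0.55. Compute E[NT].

0.3245

E[NT] = Σ_n Σ_t nt · P(N=n)P(T=t)
 = 0·0.1845 + 0·0.2255 + 0·0.2655 + 1·0.3245
 = 0 + 0 + 0 + 0.3245
 = 0.3245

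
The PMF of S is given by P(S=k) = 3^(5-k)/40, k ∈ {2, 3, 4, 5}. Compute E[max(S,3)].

3.125

E[max(S,3)] = Σ max(s,3)·P(S=s)
 = 3·27/40 + 3·9/40 + 4·3/40 + 5·1/40
 = 81/40 + 27/40 + 3/10 + 1/8
 = 25/8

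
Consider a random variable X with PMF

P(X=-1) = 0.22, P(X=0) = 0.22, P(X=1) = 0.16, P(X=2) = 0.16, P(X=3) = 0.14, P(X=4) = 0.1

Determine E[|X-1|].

E[|X-1|] = Σ |x-1|·P(X=x)
 = 2·0.22 + 1·0.22 + 0·0.16 + 1·0.16 + 2·0.14 + 3·0.1
 = 0.44 + 0.22 + 0 + 0.16 + 0.28 + 0.3
 = 1.4

1.4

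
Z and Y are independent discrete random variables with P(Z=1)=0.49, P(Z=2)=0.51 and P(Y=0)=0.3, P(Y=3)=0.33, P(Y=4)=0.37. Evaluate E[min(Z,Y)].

1.057

E[min(Z,Y)] = Σ_z Σ_y min(z,y) · P(Z=z)P(Y=y)
 = 0·0.147 + 1·0.1617 + 1·0.1813 + 0·0.153 + 2·0.1683 + 2·0.1887
 = 0 + 0.1617 + 0.1813 + 0 + 0.3366 + 0.3774
 = 1.057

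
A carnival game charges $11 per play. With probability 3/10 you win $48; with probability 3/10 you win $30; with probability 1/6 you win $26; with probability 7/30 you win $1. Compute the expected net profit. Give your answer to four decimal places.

16.9667

E[payout] = 48·3/10 + 30·3/10 + 26·1/6 + 1·7/30
 = 72/5 + 9 + 13/3 + 7/30
 = 839/30
Net = 839/30 - 11 = 509/30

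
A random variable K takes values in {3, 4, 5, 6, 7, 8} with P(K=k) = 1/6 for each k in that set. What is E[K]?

E[K] = Σ k·P(K=k)
 = 3·1/6 + 4·1/6 + 5·1/6 + 6·1/6 + 7·1/6 + 8·1/6
 = 1/2 + 2/3 + 5/6 + 1 + 7/6 + 4/3
 = 11/2

5.5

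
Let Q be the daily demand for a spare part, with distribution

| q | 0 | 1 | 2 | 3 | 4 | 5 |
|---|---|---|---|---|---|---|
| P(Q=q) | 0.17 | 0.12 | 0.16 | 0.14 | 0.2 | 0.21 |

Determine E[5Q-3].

10.55

E[5Q-3] = Σ (5q-3)·P(Q=q)
 = (-3)·0.17 + 2·0.12 + 7·0.16 + 12·0.14 + 17·0.2 + 22·0.21
 = (-0.51) + 0.24 + 1.12 + 1.68 + 3.4 + 4.62
 = 10.55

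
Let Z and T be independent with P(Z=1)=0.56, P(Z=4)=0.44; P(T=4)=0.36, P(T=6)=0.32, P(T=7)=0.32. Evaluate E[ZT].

E[ZT] = Σ_z Σ_t zt · P(Z=z)P(T=t)
 = 4·0.2016 + 6·0.1792 + 7·0.1792 + 16·0.1584 + 24·0.1408 + 28·0.1408
 = 0.8064 + 1.0752 + 1.2544 + 2.5344 + 3.3792 + 3.9424
 = 12.992

12.992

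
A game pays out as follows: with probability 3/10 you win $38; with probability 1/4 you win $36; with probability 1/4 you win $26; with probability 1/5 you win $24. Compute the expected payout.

31.7

E[payout] = 38·3/10 + 36·1/4 + 26·1/4 + 24·1/5
 = 57/5 + 9 + 13/2 + 24/5
 = 317/10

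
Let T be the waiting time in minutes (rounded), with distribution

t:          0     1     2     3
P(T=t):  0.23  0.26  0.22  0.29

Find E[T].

1.57

E[T] = Σ t·P(T=t)
 = 0·0.23 + 1·0.26 + 2·0.22 + 3·0.29
 = 0 + 0.26 + 0.44 + 0.87
 = 1.57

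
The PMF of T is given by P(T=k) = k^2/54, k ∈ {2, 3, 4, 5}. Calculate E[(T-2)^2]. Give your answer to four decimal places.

E[(T-2)^2] = Σ (t-2)^2·P(T=t)
 = 0·2/27 + 1·1/6 + 4·8/27 + 9·25/54
 = 0 + 1/6 + 32/27 + 25/6
 = 149/27

5.5185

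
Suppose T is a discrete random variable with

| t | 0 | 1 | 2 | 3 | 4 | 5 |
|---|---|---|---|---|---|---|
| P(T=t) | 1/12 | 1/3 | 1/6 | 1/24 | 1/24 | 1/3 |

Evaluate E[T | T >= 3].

4.7

P(T >= 3) = 1/24 + 1/24 + 1/3 = 5/12.
E[T | T >= 3] = [3·1/24 + 4·1/24 + 5·1/3] / (5/12)
 = 47/24 / (5/12)
 = 47/10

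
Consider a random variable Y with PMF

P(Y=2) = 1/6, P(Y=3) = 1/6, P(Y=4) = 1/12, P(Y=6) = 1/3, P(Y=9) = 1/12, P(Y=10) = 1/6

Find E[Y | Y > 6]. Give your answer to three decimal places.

P(Y > 6) = 1/12 + 1/6 = 1/4.
E[Y | Y > 6] = [9·1/12 + 10·1/6] / (1/4)
 = 29/12 / (1/4)
 = 29/3

9.667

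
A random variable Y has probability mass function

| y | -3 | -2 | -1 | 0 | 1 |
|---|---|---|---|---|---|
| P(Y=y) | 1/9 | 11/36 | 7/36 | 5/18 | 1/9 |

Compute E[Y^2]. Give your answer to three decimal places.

2.528

E[Y^2] = Σ y^2·P(Y=y)
 = 9·1/9 + 4·11/36 + 1·7/36 + 0·5/18 + 1·1/9
 = 1 + 11/9 + 7/36 + 0 + 1/9
 = 91/36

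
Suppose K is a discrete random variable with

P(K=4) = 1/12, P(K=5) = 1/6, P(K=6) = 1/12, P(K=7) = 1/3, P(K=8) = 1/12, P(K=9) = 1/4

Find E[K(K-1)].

E[K(K-1)] = Σ k(k-1)·P(K=k)
 = 12·1/12 + 20·1/6 + 30·1/12 + 42·1/3 + 56·1/12 + 72·1/4
 = 1 + 10/3 + 5/2 + 14 + 14/3 + 18
 = 87/2

43.5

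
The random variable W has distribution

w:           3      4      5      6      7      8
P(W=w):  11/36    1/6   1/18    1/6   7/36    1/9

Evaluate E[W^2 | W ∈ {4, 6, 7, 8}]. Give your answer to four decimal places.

P(W ∈ {4, 6, 7, 8}) = 1/6 + 1/6 + 7/36 + 1/9 = 23/36.
E[W^2 | W ∈ {4, 6, 7, 8}] = [16·1/6 + 36·1/6 + 49·7/36 + 64·1/9] / (23/36)
 = 911/36 / (23/36)
 = 911/23

39.6087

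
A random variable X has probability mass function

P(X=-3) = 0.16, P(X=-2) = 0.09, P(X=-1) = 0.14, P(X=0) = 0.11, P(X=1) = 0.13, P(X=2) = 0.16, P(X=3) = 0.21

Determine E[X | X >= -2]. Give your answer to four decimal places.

0.9048

P(X >= -2) = 0.09 + 0.14 + 0.11 + 0.13 + 0.16 + 0.21 = 0.84.
E[X | X >= -2] = [(-2)·0.09 + (-1)·0.14 + 0·0.11 + 1·0.13 + 2·0.16 + 3·0.21] / 0.84
 = 0.76 / 0.84
 = 19/21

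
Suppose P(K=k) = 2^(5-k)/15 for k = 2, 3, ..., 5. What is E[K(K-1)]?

5.6

E[K(K-1)] = Σ k(k-1)·P(K=k)
 = 2·8/15 + 6·4/15 + 12·2/15 + 20·1/15
 = 16/15 + 8/5 + 8/5 + 4/3
 = 28/5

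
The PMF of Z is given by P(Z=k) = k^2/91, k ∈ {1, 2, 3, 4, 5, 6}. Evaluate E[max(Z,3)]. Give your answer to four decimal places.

E[max(Z,3)] = Σ max(z,3)·P(Z=z)
 = 3·1/91 + 3·4/91 + 3·9/91 + 4·16/91 + 5·25/91 + 6·36/91
 = 3/91 + 12/91 + 27/91 + 64/91 + 125/91 + 216/91
 = 447/91

4.9121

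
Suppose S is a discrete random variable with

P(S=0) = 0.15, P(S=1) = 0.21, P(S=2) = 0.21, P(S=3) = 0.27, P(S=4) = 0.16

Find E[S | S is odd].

2.125

P(S is odd) = 0.21 + 0.27 = 0.48.
E[S | S is odd] = [1·0.21 + 3·0.27] / 0.48
 = 1.02 / 0.48
 = 17/8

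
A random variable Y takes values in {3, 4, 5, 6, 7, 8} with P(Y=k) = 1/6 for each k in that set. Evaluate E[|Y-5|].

1.5

E[|Y-5|] = Σ |y-5|·P(Y=y)
 = 2·1/6 + 1·1/6 + 0·1/6 + 1·1/6 + 2·1/6 + 3·1/6
 = 1/3 + 1/6 + 0 + 1/6 + 1/3 + 1/2
 = 3/2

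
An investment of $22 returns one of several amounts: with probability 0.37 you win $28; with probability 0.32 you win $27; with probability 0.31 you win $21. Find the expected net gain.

E[payout] = 28·0.37 + 27·0.32 + 21·0.31
 = 10.36 + 8.64 + 6.51
 = 25.51
Net = 25.51 - 22 = 3.51

3.51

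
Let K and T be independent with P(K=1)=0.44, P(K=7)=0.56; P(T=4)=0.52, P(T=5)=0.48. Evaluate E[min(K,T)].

2.9488

E[min(K,T)] = Σ_k Σ_t min(k,t) · P(K=k)P(T=t)
 = 1·0.2288 + 1·0.2112 + 4·0.2912 + 5·0.2688
 = 0.2288 + 0.2112 + 1.1648 + 1.344
 = 2.9488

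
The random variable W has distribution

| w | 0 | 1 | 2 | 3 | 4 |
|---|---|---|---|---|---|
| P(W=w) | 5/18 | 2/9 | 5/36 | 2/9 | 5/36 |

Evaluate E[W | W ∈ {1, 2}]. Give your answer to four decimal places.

1.3846

P(W ∈ {1, 2}) = 2/9 + 5/36 = 13/36.
E[W | W ∈ {1, 2}] = [1·2/9 + 2·5/36] / (13/36)
 = 1/2 / (13/36)
 = 18/13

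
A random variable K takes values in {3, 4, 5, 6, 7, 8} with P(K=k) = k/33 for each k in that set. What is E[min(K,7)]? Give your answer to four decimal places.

5.7879

E[min(K,7)] = Σ min(k,7)·P(K=k)
 = 3·1/11 + 4·4/33 + 5·5/33 + 6·2/11 + 7·7/33 + 7·8/33
 = 3/11 + 16/33 + 25/33 + 12/11 + 49/33 + 56/33
 = 191/33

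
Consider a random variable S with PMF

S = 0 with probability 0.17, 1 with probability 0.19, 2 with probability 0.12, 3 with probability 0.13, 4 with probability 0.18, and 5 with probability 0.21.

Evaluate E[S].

E[S] = Σ s·P(S=s)
 = 0·0.17 + 1·0.19 + 2·0.12 + 3·0.13 + 4·0.18 + 5·0.21
 = 0 + 0.19 + 0.24 + 0.39 + 0.72 + 1.05
 = 2.59

2.59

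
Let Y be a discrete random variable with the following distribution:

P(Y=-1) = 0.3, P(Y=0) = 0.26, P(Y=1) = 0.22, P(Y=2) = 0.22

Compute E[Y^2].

1.4

E[Y^2] = Σ y^2·P(Y=y)
 = 1·0.3 + 0·0.26 + 1·0.22 + 4·0.22
 = 0.3 + 0 + 0.22 + 0.88
 = 1.4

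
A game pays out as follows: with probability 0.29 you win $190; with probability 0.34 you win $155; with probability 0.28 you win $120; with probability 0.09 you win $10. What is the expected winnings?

142.3

E[payout] = 190·0.29 + 155·0.34 + 120·0.28 + 10·0.09
 = 55.1 + 52.7 + 33.6 + 0.9
 = 142.3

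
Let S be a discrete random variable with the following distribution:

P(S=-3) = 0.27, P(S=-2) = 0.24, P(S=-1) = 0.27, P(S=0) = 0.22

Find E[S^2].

3.66

E[S^2] = Σ s^2·P(S=s)
 = 9·0.27 + 4·0.24 + 1·0.27 + 0·0.22
 = 2.43 + 0.96 + 0.27 + 0
 = 3.66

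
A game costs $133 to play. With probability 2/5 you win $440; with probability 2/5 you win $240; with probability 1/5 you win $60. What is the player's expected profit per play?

151

E[payout] = 440·2/5 + 240·2/5 + 60·1/5
 = 176 + 96 + 12
 = 284
Net = 284 - 133 = 151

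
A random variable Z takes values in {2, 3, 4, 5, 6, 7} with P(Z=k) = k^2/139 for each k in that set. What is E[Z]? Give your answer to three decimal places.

5.633

E[Z] = Σ z·P(Z=z)
 = 2·4/139 + 3·9/139 + 4·16/139 + 5·25/139 + 6·36/139 + 7·49/139
 = 8/139 + 27/139 + 64/139 + 125/139 + 216/139 + 343/139
 = 783/139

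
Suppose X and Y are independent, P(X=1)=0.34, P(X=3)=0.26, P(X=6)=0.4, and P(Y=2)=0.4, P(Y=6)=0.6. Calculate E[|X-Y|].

2.368

E[|X-Y|] = Σ_x Σ_y |x-y| · P(X=x)P(Y=y)
 = 1·0.136 + 5·0.204 + 1·0.104 + 3·0.156 + 4·0.16 + 0·0.24
 = 0.136 + 1.02 + 0.104 + 0.468 + 0.64 + 0
 = 2.368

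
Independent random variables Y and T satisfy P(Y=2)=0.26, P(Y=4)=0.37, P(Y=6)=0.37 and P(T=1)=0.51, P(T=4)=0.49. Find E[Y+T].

E[Y+T] = Σ_y Σ_t (y+t) · P(Y=y)P(T=t)
 = 3·0.1326 + 6·0.1274 + 5·0.1887 + 8·0.1813 + 7·0.1887 + 10·0.1813
 = 0.3978 + 0.7644 + 0.9435 + 1.4504 + 1.3209 + 1.813
 = 6.69

6.69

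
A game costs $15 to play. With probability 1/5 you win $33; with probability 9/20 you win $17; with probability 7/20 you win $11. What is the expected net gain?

3.1

E[payout] = 33·1/5 + 17·9/20 + 11·7/20
 = 33/5 + 153/20 + 77/20
 = 181/10
Net = 181/10 - 15 = 31/10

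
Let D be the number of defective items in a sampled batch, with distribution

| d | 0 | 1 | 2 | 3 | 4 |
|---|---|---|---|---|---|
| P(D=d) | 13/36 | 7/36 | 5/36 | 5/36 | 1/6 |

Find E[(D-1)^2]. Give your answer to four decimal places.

2.5556

E[(D-1)^2] = Σ (d-1)^2·P(D=d)
 = 1·13/36 + 0·7/36 + 1·5/36 + 4·5/36 + 9·1/6
 = 13/36 + 0 + 5/36 + 5/9 + 3/2
 = 23/9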